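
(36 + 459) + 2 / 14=3466 / 7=495.14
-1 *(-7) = 7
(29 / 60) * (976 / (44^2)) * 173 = 42.15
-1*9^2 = -81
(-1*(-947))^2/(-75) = -896809/75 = -11957.45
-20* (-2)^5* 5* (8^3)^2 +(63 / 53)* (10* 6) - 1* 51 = 44459623477 / 53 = 838860820.32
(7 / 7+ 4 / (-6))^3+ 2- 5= -80 / 27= -2.96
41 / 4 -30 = -79 / 4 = -19.75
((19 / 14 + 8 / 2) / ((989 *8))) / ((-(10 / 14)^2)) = -21 / 15824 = -0.00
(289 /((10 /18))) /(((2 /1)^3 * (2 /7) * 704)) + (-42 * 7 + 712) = 23559967 /56320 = 418.32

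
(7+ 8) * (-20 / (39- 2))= -300 / 37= -8.11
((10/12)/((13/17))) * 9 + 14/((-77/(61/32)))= 21647/2288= 9.46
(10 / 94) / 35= 1 / 329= 0.00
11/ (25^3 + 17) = 1/ 1422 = 0.00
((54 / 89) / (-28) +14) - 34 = -20.02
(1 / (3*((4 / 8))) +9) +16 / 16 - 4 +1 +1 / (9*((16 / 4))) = 277 / 36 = 7.69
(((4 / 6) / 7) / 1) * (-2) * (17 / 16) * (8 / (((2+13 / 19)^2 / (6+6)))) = -2888 / 1071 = -2.70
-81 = -81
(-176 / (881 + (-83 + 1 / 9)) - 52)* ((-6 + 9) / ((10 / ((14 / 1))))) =-219.33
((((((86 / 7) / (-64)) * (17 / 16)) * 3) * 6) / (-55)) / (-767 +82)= -6579 / 67513600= -0.00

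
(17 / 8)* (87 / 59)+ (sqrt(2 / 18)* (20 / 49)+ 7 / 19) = 4795895 / 1318296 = 3.64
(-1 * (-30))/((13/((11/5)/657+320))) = 2102422/2847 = 738.47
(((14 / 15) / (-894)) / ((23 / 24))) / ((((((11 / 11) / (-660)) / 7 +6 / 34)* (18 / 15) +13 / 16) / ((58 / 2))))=-170065280 / 5512353489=-0.03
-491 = -491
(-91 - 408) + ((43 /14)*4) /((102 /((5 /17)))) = -3028216 /6069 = -498.96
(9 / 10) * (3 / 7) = 27 / 70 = 0.39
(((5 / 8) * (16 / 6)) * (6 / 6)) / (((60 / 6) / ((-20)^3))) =-4000 / 3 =-1333.33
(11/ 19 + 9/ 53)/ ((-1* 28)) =-377/ 14098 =-0.03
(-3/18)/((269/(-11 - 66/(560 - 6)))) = 1540/223539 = 0.01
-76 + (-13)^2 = 93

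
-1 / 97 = -0.01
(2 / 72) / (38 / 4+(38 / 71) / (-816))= 2414 / 825531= 0.00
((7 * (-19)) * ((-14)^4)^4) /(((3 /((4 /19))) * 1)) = -60982693458662391808 /3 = -20327564486220797269.33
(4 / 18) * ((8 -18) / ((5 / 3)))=-4 / 3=-1.33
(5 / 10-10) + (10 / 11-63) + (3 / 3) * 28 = -959 / 22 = -43.59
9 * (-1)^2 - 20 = -11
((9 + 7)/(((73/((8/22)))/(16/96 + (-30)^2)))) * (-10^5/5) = -314240000/219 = -1434885.84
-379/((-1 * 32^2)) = 379/1024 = 0.37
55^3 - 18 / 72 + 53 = 665711 / 4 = 166427.75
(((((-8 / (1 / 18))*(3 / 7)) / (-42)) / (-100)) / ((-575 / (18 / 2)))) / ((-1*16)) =-0.00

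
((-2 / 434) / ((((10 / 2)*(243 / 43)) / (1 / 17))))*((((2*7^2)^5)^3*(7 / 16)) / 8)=-248113057919940377031198644992 / 640305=-387491988848971001368408.30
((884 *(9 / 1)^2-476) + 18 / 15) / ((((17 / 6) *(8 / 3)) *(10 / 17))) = 1600407 / 100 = 16004.07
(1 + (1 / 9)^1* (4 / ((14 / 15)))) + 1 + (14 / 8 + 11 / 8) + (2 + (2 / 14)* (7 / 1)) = 1445 / 168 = 8.60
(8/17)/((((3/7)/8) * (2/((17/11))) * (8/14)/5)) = 1960/33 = 59.39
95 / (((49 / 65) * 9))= 6175 / 441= 14.00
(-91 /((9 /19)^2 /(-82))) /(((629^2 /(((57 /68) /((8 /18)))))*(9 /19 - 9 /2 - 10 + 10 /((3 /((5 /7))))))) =-3403593557 /250015043284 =-0.01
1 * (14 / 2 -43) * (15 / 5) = -108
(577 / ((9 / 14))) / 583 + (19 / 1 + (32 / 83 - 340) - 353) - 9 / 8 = -2345433877 / 3484008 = -673.20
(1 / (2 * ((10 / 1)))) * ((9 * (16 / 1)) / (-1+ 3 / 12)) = -48 / 5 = -9.60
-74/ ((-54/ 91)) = 124.70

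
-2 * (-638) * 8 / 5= 10208 / 5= 2041.60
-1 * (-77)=77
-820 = -820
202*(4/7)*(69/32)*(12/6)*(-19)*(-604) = 39988122/7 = 5712588.86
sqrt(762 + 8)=27.75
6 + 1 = 7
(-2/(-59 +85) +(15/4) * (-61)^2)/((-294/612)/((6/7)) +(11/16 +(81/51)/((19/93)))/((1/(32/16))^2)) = 2109293037/5031572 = 419.21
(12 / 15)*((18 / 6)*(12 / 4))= 36 / 5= 7.20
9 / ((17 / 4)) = 36 / 17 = 2.12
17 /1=17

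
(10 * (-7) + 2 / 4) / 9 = -139 / 18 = -7.72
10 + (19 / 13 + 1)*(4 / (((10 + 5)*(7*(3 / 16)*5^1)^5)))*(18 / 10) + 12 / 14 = 15011636405228 / 1382638359375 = 10.86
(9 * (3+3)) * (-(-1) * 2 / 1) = 108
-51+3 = -48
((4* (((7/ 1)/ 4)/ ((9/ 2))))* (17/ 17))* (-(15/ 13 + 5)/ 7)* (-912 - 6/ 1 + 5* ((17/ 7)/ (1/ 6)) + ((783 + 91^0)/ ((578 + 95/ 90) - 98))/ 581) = 32394646400/ 28029183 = 1155.75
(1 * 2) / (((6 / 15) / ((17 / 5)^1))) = 17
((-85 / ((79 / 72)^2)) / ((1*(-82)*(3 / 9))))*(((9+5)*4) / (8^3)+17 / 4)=5762745 / 511762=11.26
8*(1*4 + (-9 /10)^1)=124 /5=24.80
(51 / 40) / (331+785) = 17 / 14880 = 0.00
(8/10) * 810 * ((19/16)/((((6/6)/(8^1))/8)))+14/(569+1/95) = 1331075609/27028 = 49248.02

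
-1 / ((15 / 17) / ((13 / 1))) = -221 / 15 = -14.73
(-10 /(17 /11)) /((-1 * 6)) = 55 /51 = 1.08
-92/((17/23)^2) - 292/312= -3817201/22542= -169.34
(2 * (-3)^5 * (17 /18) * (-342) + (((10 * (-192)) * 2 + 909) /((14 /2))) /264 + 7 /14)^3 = 904168759450936218260139 /233744896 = 3868186107691250.80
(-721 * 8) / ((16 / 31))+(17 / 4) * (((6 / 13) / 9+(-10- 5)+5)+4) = -873661 / 78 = -11200.78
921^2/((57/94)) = 26578218/19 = 1398853.58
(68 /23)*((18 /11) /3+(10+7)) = 13124 /253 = 51.87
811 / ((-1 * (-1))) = 811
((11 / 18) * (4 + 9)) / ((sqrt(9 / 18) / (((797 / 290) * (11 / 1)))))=1253681 * sqrt(2) / 5220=339.65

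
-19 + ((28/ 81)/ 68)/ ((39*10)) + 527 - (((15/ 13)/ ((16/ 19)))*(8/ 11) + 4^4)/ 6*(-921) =472077936019/ 11814660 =39956.96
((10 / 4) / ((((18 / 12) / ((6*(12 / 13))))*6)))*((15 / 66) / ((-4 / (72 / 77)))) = -900 / 11011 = -0.08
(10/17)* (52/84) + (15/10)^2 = 3733/1428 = 2.61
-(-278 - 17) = 295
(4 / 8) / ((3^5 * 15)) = 1 / 7290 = 0.00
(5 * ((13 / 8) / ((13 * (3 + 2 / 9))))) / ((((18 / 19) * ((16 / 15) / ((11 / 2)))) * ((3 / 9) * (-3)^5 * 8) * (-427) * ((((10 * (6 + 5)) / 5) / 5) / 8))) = 0.00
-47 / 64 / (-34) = 47 / 2176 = 0.02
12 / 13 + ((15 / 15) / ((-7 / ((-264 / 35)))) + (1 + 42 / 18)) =50966 / 9555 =5.33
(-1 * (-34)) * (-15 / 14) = -255 / 7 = -36.43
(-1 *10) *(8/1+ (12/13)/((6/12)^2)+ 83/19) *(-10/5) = 79340/247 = 321.21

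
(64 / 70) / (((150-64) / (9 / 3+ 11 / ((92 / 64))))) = 112 / 989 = 0.11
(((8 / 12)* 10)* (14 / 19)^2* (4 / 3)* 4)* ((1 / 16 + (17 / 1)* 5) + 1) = 599760 / 361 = 1661.39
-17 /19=-0.89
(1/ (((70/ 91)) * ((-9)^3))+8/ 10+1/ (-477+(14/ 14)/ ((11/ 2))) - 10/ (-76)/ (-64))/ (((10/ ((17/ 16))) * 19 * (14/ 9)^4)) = 1129752468639/ 1489686182297600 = 0.00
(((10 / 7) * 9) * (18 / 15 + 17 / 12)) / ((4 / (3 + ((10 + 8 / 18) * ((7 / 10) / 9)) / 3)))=311959 / 11340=27.51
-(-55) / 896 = 55 / 896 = 0.06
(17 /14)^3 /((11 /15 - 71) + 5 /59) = -4348005 /170432584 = -0.03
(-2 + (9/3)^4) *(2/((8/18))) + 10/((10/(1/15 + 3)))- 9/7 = 75029/210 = 357.28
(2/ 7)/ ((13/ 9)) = 18/ 91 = 0.20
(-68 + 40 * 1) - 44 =-72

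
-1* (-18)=18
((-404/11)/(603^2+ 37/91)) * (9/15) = -27573/454966270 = -0.00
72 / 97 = 0.74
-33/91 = -0.36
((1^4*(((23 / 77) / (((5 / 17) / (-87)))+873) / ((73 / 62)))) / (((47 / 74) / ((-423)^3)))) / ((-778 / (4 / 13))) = 4463855453055168 / 142126985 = 31407515.28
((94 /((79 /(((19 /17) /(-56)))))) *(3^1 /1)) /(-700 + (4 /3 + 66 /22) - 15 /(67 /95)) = 538479 /5418886816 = 0.00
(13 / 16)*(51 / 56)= 663 / 896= 0.74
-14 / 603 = -0.02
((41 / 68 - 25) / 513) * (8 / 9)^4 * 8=-4530176 / 19072827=-0.24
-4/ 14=-2/ 7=-0.29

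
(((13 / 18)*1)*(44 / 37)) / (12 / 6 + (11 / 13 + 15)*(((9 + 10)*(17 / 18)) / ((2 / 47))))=7436 / 57872107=0.00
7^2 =49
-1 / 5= -0.20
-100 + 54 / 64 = -3173 / 32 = -99.16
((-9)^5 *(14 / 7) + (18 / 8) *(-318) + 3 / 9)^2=508196468641 / 36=14116568573.36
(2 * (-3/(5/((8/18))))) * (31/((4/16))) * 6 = -1984/5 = -396.80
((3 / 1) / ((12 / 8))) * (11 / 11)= 2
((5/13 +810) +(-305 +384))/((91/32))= 369984/1183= 312.75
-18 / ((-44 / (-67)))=-603 / 22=-27.41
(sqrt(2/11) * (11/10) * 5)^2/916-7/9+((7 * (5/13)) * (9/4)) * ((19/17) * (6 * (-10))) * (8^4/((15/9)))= -3637767399745/3643848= -998331.27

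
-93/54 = -31/18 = -1.72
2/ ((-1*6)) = -1/ 3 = -0.33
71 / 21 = 3.38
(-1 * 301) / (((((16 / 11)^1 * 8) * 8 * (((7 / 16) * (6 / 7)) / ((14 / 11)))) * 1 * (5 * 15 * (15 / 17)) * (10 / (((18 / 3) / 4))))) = -35819 / 1440000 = -0.02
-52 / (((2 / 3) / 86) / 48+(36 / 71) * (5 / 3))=-22860864 / 371591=-61.52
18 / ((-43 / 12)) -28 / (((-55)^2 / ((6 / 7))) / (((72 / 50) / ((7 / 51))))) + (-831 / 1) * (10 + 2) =-227110122252 / 22763125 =-9977.11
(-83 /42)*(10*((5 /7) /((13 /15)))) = -10375 /637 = -16.29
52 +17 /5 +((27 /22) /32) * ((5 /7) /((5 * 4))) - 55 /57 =54.44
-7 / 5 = -1.40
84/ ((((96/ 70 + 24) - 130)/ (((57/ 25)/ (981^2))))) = -1862/ 978934995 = -0.00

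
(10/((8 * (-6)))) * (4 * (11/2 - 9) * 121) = 4235/12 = 352.92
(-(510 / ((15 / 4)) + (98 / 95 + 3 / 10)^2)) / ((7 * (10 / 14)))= -4973609 / 180500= -27.55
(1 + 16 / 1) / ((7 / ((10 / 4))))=85 / 14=6.07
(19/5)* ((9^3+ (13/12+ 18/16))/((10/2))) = 333431/600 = 555.72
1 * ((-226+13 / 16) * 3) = -675.56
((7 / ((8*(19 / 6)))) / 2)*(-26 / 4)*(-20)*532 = 9555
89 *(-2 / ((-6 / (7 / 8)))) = 623 / 24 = 25.96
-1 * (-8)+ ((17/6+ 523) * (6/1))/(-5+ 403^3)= 8.00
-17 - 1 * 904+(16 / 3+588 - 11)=-1016 / 3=-338.67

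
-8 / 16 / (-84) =0.01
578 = 578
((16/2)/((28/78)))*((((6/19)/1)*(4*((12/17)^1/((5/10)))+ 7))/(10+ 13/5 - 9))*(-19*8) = -447200/119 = -3757.98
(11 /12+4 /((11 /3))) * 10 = 1325 /66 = 20.08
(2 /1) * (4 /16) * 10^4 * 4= 20000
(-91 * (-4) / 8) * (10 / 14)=32.50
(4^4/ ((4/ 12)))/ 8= 96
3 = 3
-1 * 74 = -74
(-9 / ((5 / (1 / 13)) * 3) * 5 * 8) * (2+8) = -240 / 13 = -18.46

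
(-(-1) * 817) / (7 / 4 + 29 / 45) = 147060 / 431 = 341.21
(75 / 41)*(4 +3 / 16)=5025 / 656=7.66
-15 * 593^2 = -5274735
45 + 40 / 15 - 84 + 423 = 1160 / 3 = 386.67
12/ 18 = 0.67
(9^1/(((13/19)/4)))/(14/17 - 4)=-646/39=-16.56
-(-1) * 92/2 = 46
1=1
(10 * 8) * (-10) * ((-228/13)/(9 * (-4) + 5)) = -182400/403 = -452.61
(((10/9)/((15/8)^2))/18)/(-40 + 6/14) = -448/1009665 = -0.00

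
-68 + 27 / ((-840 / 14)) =-1369 / 20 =-68.45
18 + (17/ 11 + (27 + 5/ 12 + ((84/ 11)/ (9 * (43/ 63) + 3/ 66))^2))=5812540423/ 119883588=48.48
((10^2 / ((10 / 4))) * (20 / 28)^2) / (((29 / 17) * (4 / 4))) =17000 / 1421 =11.96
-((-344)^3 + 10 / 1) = 40707574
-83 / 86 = -0.97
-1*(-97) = 97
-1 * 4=-4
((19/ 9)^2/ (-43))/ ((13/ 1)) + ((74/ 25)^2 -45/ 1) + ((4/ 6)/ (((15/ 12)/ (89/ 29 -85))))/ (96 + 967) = -31656646846592/ 872384833125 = -36.29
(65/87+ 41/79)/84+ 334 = 96418795/288666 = 334.02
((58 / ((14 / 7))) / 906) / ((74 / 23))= 667 / 67044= 0.01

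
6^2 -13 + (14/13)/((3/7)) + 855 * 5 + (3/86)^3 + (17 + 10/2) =107225049421/24806184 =4322.51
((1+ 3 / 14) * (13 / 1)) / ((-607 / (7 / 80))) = -221 / 97120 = -0.00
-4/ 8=-1/ 2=-0.50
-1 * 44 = -44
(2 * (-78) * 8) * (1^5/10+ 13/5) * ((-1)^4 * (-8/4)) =33696/5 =6739.20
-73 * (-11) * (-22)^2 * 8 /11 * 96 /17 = 27134976 /17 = 1596175.06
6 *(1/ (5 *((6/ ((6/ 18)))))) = 1/ 15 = 0.07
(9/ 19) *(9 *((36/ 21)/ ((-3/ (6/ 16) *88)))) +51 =1193565/ 23408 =50.99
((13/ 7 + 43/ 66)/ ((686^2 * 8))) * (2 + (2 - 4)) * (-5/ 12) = 0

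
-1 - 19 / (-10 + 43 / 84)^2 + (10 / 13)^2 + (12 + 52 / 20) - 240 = -121316242952 / 536751605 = -226.02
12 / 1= 12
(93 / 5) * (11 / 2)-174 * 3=-4197 / 10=-419.70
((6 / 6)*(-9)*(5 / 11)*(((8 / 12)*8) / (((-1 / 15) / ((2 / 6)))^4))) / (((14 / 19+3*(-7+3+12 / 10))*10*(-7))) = -178125 / 7007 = -25.42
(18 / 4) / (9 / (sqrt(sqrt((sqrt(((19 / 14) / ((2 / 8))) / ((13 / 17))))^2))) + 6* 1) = -18* 646^(3 / 4)* 91^(1 / 4) / 2965- 81* 646^(1 / 4)* 91^(3 / 4) / 5930 + 27* sqrt(58786) / 2965 + 7752 / 2965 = 0.39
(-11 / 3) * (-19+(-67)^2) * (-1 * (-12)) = -196680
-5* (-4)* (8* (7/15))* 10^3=224000/3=74666.67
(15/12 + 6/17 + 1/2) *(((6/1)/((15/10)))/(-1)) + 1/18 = -2557/306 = -8.36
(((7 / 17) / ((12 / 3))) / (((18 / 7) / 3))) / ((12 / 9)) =49 / 544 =0.09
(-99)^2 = 9801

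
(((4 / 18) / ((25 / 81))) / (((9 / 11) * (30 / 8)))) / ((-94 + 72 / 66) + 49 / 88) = -7744 / 3047625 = -0.00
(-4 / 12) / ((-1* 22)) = 1 / 66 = 0.02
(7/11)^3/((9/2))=686/11979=0.06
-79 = -79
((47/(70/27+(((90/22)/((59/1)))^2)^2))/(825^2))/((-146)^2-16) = 68911432007/55108560276943437500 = 0.00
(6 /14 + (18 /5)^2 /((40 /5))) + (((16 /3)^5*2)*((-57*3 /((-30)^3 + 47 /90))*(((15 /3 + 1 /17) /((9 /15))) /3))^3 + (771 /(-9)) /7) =-750592345253687437343483099 /74016694133576067139981050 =-10.14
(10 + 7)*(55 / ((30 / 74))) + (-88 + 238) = 2456.33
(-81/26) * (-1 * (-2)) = -81/13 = -6.23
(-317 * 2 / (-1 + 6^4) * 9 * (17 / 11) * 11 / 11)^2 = 9409388004 / 202920025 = 46.37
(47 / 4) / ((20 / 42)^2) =20727 / 400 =51.82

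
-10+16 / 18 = -82 / 9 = -9.11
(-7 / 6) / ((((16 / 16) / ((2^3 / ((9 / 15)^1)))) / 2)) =-280 / 9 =-31.11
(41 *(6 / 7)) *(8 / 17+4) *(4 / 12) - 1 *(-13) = 7779 / 119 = 65.37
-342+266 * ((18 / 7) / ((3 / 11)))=2166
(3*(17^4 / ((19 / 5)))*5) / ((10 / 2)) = 1252815 / 19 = 65937.63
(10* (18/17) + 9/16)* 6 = 9099/136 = 66.90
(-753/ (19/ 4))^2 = 9072144/ 361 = 25130.59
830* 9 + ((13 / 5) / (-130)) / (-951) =355198501 / 47550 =7470.00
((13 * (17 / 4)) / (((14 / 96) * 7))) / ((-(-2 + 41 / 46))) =2392 / 49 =48.82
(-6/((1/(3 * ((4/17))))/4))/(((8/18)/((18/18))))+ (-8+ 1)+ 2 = -733/17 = -43.12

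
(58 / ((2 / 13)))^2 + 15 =142144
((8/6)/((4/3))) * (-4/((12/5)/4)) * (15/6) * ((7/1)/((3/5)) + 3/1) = -2200/9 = -244.44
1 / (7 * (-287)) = -1 / 2009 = -0.00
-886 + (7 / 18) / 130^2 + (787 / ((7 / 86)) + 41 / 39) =18704454649 / 2129400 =8783.91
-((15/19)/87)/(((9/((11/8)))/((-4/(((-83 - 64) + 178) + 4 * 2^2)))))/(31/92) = 2530/7225263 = 0.00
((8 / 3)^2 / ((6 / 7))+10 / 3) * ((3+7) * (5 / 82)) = 7850 / 1107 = 7.09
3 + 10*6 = 63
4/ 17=0.24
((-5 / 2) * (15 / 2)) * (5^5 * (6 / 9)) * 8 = -312500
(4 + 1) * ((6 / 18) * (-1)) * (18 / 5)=-6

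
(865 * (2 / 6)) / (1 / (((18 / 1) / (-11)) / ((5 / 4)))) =-4152 / 11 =-377.45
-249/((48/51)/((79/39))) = -111469/208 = -535.91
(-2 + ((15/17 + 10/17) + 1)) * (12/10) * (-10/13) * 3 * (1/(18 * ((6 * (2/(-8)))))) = 32/663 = 0.05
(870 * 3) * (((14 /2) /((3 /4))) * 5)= 121800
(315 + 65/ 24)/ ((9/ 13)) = 99125/ 216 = 458.91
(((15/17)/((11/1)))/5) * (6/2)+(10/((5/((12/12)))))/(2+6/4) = 811/1309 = 0.62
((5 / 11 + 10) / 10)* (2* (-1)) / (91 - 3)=-0.02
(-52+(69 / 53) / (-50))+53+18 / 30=4171 / 2650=1.57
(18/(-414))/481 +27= 298700/11063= 27.00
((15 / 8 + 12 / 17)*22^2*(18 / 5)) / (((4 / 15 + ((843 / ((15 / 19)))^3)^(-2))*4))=4215.87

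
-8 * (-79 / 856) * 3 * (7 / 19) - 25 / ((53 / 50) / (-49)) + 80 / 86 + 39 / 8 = 43080731641 / 37065656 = 1162.28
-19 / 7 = -2.71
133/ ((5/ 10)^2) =532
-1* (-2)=2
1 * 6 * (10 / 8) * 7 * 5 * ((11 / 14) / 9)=275 / 12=22.92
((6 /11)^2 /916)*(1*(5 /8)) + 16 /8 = 443389 /221672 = 2.00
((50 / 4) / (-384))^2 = 625 / 589824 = 0.00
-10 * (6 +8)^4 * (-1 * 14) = 5378240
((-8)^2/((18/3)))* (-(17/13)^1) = -544/39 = -13.95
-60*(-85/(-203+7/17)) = -7225/287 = -25.17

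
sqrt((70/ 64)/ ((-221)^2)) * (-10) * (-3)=15 * sqrt(70)/ 884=0.14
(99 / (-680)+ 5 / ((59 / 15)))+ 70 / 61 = 5563099 / 2447320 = 2.27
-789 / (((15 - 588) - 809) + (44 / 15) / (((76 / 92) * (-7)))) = 1574055 / 2758102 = 0.57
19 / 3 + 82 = 265 / 3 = 88.33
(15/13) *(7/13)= 105/169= 0.62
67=67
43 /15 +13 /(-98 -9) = 4406 /1605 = 2.75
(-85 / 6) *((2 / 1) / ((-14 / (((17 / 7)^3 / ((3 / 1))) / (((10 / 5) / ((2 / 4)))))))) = 417605 / 172872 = 2.42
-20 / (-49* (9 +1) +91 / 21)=0.04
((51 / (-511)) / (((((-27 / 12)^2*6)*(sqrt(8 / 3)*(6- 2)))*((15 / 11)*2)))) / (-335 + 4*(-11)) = 187*sqrt(6) / 941231340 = 0.00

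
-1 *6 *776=-4656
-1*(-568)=568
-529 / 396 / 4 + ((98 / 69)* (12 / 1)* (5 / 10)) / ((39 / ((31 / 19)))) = 202879 / 8998704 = 0.02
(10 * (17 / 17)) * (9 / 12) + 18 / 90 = 77 / 10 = 7.70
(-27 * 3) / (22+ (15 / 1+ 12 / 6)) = -27 / 13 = -2.08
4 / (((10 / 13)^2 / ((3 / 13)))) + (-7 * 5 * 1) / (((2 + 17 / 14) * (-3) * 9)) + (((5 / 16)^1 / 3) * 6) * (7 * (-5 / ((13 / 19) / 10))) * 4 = -100841824 / 78975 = -1276.88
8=8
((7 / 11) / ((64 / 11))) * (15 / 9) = 35 / 192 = 0.18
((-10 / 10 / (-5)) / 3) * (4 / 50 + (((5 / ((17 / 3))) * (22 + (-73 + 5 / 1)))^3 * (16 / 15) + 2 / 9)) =-78841825916 / 16581375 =-4754.84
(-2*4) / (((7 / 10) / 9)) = -720 / 7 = -102.86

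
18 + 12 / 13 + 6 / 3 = 272 / 13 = 20.92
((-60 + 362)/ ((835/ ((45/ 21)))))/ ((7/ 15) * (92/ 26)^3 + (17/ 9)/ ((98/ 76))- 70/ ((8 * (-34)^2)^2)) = 0.04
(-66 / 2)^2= 1089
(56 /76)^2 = 196 /361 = 0.54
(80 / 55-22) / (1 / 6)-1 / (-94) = -127453 / 1034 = -123.26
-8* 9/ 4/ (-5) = 18/ 5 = 3.60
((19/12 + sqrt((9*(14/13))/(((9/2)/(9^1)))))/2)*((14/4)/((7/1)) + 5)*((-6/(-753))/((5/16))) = 418/3765 + 528*sqrt(91)/16315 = 0.42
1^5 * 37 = 37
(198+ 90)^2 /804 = 6912 /67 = 103.16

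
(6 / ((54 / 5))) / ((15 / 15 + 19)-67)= -5 / 423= -0.01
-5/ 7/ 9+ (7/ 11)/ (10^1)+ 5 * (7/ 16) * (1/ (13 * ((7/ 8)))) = 7954/ 45045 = 0.18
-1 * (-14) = 14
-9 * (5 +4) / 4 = -81 / 4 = -20.25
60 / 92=15 / 23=0.65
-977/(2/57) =-55689/2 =-27844.50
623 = 623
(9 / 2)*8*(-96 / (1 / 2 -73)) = 6912 / 145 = 47.67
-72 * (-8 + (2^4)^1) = -576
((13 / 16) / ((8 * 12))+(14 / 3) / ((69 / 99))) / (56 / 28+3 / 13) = 106171 / 35328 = 3.01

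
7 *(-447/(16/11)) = -34419/16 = -2151.19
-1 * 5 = -5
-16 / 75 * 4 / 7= -64 / 525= -0.12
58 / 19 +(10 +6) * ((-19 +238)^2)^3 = 33538085893263082 / 19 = 1765162415434899.05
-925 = -925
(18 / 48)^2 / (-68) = -9 / 4352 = -0.00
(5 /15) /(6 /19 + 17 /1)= 19 /987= 0.02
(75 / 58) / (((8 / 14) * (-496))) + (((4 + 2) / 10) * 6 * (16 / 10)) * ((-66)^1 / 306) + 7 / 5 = 7486699 / 48905600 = 0.15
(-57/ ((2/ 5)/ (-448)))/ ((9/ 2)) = 42560/ 3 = 14186.67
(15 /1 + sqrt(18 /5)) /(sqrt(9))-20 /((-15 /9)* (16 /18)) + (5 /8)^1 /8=sqrt(10) /5 + 1189 /64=19.21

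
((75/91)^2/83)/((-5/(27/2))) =-30375/1374646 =-0.02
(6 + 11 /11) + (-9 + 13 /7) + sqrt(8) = -1 /7 + 2 * sqrt(2) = 2.69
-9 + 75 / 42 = -7.21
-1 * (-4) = 4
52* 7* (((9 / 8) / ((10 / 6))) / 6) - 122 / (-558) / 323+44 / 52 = 979317299 / 23430420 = 41.80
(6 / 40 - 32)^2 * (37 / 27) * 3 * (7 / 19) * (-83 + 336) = 26588825263 / 68400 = 388725.52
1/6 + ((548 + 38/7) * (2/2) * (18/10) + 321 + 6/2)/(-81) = -16.13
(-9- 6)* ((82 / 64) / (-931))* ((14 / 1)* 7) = 615 / 304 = 2.02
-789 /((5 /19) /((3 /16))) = -44973 /80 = -562.16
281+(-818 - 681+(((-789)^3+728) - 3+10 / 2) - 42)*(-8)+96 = 3929359417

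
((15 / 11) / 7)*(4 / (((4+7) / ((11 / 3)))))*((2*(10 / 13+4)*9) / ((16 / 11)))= 1395 / 91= 15.33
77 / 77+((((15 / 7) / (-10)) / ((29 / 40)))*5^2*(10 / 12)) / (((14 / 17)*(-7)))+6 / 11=285974 / 109417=2.61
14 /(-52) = -7 /26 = -0.27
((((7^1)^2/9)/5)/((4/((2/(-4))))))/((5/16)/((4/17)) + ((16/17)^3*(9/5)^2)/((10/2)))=-48147400/660908601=-0.07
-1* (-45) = 45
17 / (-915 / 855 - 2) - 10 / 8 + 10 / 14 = -4251 / 700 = -6.07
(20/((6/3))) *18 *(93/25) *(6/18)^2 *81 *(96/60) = 241056/25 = 9642.24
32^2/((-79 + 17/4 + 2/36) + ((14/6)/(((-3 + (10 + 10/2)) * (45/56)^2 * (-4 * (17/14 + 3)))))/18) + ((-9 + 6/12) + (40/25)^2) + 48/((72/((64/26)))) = -101534977905253/5638333137450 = -18.01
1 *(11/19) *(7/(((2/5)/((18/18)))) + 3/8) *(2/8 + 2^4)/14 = 102245/8512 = 12.01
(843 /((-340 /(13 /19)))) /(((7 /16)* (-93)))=0.04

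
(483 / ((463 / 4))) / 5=1932 / 2315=0.83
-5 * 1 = -5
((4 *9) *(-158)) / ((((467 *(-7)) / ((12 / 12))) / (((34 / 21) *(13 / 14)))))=419016 / 160181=2.62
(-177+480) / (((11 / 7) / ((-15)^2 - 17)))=441168 / 11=40106.18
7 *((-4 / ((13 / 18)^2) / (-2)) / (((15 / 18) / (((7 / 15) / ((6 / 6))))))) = 63504 / 4225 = 15.03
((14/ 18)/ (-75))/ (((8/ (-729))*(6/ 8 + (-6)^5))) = -9/ 74050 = -0.00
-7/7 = -1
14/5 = 2.80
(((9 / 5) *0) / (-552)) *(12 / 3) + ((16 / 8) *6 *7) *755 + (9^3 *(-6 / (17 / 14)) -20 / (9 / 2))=9151456 / 153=59813.44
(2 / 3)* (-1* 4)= -8 / 3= -2.67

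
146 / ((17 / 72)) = 10512 / 17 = 618.35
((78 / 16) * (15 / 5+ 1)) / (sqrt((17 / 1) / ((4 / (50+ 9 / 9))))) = 13 * sqrt(3) / 17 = 1.32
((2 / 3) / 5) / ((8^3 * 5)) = 1 / 19200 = 0.00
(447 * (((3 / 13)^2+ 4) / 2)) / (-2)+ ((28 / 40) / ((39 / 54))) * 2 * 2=-1517871 / 3380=-449.07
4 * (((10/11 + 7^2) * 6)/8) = 1647/11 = 149.73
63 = 63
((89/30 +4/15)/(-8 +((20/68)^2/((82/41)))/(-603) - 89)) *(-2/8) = 5634633/676156460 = 0.01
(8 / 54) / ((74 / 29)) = 58 / 999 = 0.06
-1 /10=-0.10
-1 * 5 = -5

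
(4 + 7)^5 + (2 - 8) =161045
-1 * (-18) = 18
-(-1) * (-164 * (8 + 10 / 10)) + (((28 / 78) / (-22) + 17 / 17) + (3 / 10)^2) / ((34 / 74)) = -1473.66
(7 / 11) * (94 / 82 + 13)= 4060 / 451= 9.00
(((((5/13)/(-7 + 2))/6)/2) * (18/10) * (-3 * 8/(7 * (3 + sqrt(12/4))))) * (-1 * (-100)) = 180/91-60 * sqrt(3)/91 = 0.84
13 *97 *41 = 51701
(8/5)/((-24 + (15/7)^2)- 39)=-196/7155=-0.03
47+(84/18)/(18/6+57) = 4237/90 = 47.08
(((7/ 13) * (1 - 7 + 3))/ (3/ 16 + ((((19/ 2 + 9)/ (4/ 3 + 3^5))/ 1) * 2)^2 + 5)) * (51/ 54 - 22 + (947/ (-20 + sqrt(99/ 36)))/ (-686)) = 884951058732616/ 136014820067217 - 24423008784 * sqrt(11)/ 45338273355739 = 6.50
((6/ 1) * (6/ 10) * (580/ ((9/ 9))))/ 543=696/ 181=3.85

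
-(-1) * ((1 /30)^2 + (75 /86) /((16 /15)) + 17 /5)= 1306109 /309600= 4.22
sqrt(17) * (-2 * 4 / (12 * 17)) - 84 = -84 - 2 * sqrt(17) / 51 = -84.16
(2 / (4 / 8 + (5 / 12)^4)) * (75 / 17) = 3110400 / 186881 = 16.64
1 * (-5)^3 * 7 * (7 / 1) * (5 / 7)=-4375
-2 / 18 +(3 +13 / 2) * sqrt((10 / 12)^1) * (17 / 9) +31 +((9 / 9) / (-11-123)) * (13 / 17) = 323 * sqrt(30) / 108 +633167 / 20502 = 47.26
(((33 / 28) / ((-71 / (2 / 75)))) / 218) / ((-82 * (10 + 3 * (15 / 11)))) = 121 / 68853883000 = 0.00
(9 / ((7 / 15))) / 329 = 135 / 2303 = 0.06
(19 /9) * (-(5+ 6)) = -209 /9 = -23.22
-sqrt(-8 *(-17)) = -2 *sqrt(34) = -11.66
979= 979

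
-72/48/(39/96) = -3.69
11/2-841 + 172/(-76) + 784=-2043/38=-53.76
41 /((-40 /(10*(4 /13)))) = -41 /13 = -3.15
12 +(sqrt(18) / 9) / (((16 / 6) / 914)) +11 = 23 +457 * sqrt(2) / 4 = 184.57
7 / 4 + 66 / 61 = 691 / 244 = 2.83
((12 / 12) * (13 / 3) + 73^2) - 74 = 15778 / 3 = 5259.33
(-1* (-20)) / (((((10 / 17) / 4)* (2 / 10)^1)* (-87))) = -680 / 87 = -7.82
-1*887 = -887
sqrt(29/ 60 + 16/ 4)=sqrt(4035)/ 30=2.12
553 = 553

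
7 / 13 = 0.54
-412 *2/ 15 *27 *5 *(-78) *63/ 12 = 3036852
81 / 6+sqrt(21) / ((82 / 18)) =14.51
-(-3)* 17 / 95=51 / 95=0.54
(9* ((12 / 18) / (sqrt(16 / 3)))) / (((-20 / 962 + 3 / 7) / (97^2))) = 95040309* sqrt(3) / 2746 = 59947.07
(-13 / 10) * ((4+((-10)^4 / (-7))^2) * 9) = -23877597.82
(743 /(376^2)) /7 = 743 /989632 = 0.00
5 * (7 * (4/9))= 140/9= 15.56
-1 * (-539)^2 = -290521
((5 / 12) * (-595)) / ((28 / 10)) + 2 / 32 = -4247 / 48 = -88.48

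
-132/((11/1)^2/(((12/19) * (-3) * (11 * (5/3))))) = 720/19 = 37.89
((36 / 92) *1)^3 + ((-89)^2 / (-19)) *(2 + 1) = -289110570 / 231173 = -1250.62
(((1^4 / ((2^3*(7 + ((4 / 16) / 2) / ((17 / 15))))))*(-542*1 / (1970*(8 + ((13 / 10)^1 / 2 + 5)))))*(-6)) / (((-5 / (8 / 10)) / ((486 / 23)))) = -71648064 / 9967860175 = -0.01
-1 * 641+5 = -636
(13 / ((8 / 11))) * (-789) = -112827 / 8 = -14103.38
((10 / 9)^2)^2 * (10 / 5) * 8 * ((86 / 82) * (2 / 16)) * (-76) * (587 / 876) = -9591580000 / 58911219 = -162.81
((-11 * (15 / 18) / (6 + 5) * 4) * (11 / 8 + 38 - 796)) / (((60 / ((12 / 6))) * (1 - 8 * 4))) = -6053 / 2232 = -2.71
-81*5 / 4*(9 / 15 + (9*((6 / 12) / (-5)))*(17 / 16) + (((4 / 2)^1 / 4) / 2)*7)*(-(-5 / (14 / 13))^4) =65572.42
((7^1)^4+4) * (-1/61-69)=-10125050/61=-165984.43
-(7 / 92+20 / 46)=-47 / 92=-0.51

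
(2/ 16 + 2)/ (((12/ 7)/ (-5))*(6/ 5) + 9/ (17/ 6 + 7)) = 10325/ 2448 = 4.22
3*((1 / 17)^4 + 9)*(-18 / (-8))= 10147815 / 167042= 60.75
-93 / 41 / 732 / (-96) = 31 / 960384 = 0.00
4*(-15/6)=-10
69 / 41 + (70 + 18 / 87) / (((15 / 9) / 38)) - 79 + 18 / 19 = 172182676 / 112955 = 1524.35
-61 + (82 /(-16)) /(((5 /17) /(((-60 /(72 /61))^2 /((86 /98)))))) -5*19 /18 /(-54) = -17176611023 /334368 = -51370.38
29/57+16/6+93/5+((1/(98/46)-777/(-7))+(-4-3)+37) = 2279714/13965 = 163.24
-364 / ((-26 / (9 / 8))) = 63 / 4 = 15.75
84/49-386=-2690/7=-384.29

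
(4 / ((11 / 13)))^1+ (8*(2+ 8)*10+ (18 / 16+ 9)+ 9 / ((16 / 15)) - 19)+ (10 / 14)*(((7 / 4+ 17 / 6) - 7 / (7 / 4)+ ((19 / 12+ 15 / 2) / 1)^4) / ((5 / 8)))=1713396197 / 199584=8584.84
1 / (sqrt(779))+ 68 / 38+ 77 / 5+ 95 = sqrt(779) / 779+ 10658 / 95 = 112.23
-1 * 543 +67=-476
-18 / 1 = -18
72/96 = 3/4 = 0.75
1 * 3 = 3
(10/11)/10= 1/11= 0.09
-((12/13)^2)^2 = -20736/28561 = -0.73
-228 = -228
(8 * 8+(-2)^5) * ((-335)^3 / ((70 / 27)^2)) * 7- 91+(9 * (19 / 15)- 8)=-43851248466 / 35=-1252892813.31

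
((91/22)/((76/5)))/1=455/1672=0.27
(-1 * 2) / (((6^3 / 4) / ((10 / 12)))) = -5 / 162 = -0.03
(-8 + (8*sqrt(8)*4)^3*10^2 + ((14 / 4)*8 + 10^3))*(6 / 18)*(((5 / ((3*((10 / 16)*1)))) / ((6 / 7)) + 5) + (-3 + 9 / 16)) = 69445 / 36 + 2677145600*sqrt(2) / 27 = 140226211.10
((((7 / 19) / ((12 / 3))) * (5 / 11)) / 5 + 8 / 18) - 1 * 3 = -19165 / 7524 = -2.55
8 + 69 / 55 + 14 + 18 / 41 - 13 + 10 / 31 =770084 / 69905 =11.02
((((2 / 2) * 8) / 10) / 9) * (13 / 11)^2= 676 / 5445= 0.12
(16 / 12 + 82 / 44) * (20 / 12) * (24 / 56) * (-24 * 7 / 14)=-2110 / 77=-27.40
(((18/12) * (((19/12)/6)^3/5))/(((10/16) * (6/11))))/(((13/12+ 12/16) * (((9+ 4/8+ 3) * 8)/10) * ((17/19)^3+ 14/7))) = 0.00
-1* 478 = -478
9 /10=0.90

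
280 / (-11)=-25.45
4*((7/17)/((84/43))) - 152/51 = -109/51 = -2.14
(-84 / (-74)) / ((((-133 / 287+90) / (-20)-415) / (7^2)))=-0.13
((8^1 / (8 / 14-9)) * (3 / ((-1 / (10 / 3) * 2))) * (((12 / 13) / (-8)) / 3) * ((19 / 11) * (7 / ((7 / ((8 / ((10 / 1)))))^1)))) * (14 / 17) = -29792 / 143429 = -0.21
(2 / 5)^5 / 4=8 / 3125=0.00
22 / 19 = 1.16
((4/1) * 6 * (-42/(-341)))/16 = 63/341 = 0.18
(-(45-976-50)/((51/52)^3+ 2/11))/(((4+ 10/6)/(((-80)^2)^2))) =186445938032640000/29586409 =6301742737.10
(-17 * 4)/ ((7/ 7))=-68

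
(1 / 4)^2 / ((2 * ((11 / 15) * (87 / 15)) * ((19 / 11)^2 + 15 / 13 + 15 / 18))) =32175 / 21767632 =0.00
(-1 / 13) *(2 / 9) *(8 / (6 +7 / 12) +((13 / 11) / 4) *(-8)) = 1996 / 101673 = 0.02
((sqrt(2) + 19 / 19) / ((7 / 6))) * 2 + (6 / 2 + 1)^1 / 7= 16 / 7 + 12 * sqrt(2) / 7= 4.71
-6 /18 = -0.33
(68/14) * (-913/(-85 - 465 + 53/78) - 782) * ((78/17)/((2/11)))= -28687350120/299929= -95647.14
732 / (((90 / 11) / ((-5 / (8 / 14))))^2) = 361669 / 432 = 837.20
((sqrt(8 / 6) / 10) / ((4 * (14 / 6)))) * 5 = sqrt(3) / 28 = 0.06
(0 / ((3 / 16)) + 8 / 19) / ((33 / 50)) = 400 / 627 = 0.64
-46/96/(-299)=1/624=0.00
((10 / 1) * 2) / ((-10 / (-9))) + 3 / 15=91 / 5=18.20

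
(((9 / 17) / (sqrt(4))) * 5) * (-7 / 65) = -63 / 442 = -0.14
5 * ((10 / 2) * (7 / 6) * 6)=175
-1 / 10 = -0.10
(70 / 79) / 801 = 70 / 63279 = 0.00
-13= -13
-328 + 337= 9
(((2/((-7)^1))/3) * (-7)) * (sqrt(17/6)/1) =sqrt(102)/9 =1.12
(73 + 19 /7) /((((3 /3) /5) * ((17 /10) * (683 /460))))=12190000 /81277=149.98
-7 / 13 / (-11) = 7 / 143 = 0.05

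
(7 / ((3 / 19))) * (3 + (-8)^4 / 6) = 273581 / 9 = 30397.89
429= 429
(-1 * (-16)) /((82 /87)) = 16.98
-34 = -34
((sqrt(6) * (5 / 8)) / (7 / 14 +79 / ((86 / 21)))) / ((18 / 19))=4085 * sqrt(6) / 122544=0.08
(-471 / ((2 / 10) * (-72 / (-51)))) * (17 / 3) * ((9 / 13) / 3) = -226865 / 104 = -2181.39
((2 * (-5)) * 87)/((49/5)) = -4350/49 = -88.78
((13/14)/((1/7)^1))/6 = 13/12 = 1.08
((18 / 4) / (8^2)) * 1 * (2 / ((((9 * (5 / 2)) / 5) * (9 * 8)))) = 0.00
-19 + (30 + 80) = 91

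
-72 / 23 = -3.13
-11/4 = -2.75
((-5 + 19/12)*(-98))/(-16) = -20.93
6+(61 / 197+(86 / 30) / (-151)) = 2806924 / 446205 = 6.29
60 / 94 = 30 / 47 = 0.64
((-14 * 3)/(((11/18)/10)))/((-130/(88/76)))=1512/247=6.12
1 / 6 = 0.17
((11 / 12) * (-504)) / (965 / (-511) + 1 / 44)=3462536 / 13983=247.62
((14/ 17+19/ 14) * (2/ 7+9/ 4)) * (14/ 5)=36849/ 2380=15.48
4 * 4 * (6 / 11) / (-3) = -32 / 11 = -2.91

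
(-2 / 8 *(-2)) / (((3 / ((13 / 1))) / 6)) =13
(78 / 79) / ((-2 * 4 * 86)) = -39 / 27176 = -0.00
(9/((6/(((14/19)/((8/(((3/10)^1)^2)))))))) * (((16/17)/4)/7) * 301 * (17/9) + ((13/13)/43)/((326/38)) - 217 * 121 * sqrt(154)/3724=6401327/26634200 - 3751 * sqrt(154)/532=-87.26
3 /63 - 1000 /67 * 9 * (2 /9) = -41933 /1407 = -29.80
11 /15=0.73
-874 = -874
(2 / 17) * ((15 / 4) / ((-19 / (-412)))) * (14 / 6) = 7210 / 323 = 22.32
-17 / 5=-3.40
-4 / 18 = -2 / 9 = -0.22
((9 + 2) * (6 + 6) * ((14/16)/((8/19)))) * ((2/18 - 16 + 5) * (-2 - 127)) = 3082541/8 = 385317.62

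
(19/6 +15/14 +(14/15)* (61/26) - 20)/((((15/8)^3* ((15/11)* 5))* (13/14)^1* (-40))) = 26084608/3208359375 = 0.01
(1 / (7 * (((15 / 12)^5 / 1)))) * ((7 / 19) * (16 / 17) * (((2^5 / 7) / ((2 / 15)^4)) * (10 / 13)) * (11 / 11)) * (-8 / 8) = -5308416 / 29393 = -180.60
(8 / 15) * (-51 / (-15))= 136 / 75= 1.81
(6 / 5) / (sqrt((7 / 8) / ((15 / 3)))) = 12*sqrt(70) / 35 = 2.87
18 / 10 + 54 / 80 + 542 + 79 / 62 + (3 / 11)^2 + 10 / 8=547.07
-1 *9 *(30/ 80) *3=-81/ 8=-10.12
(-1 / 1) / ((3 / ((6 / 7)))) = -0.29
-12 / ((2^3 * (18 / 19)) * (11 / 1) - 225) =76 / 897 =0.08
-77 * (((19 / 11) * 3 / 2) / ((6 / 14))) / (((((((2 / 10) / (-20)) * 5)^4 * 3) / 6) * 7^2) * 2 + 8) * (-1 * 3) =174.56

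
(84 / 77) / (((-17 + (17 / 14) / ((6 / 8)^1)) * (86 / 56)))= -7056 / 152779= -0.05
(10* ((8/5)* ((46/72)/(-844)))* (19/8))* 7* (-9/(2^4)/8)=3059/216064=0.01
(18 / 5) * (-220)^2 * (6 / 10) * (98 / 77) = 133056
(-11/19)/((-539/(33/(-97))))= -33/90307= -0.00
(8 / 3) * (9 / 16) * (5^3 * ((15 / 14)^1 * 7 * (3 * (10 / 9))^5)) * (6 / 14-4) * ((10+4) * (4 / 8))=-390625000 / 27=-14467592.59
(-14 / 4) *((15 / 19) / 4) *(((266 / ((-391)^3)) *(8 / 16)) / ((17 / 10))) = 3675 / 4064800028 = 0.00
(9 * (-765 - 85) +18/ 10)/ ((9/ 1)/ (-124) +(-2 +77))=-1580628/ 15485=-102.07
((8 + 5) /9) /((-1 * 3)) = -13 /27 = -0.48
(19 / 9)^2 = 361 / 81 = 4.46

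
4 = 4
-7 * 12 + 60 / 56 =-1161 / 14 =-82.93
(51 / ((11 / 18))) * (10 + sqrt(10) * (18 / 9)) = 1836 * sqrt(10) / 11 + 9180 / 11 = 1362.36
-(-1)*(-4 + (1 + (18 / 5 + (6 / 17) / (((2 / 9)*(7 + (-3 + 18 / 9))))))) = 147 / 170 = 0.86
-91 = -91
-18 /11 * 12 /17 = -216 /187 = -1.16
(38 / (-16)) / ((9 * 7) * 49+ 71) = -19 / 25264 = -0.00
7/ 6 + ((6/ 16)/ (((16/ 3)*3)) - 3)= -1.81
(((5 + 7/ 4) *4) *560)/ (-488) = -30.98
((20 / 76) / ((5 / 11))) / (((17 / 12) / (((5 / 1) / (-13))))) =-660 / 4199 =-0.16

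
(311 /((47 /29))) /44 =9019 /2068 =4.36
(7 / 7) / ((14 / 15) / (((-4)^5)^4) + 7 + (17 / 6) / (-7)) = 19241453486080 / 126901967039163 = 0.15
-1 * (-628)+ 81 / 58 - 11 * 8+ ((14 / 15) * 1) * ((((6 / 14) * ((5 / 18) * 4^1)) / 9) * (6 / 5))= 4239599 / 7830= 541.46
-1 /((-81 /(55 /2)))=55 /162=0.34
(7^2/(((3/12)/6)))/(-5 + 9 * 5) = 29.40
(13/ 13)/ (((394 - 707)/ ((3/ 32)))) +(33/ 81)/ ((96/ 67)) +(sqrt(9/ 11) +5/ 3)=3 * sqrt(11)/ 11 +791299/ 405648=2.86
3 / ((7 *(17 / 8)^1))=24 / 119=0.20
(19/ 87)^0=1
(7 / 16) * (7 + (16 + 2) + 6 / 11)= 1967 / 176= 11.18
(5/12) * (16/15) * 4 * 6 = 10.67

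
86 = 86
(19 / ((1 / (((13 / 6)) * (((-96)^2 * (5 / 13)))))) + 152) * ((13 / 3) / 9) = 1898936 / 27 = 70330.96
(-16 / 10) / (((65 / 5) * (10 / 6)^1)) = -24 / 325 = -0.07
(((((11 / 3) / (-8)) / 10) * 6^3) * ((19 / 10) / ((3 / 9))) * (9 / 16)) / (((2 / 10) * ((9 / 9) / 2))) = -50787 / 160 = -317.42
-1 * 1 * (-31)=31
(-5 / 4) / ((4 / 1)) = -5 / 16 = -0.31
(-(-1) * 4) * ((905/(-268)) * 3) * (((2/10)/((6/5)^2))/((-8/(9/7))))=13575/15008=0.90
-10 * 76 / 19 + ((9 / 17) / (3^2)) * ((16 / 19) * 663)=-136 / 19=-7.16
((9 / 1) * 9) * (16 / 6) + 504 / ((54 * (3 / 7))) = 2140 / 9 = 237.78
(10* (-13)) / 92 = -65 / 46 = -1.41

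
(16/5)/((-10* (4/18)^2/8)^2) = 104976/125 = 839.81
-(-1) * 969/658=969/658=1.47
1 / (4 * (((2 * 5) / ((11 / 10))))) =11 / 400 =0.03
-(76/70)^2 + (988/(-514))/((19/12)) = -753308/314825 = -2.39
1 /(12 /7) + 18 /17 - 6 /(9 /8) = -251 /68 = -3.69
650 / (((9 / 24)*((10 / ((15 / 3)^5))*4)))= 406250 / 3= 135416.67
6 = 6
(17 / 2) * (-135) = -2295 / 2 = -1147.50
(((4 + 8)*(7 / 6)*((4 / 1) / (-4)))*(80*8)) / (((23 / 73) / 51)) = -33358080 / 23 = -1450351.30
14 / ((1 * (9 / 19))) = 266 / 9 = 29.56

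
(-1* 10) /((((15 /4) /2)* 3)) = -16 /9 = -1.78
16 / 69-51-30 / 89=-313837 / 6141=-51.11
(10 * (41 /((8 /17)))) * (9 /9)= 3485 /4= 871.25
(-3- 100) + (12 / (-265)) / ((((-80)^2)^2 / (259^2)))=-279501001243 / 2713600000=-103.00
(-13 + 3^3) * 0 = 0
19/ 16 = 1.19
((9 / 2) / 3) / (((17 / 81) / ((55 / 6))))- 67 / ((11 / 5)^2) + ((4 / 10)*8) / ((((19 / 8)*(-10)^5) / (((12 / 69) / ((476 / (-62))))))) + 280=130437433010657 / 393272687500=331.67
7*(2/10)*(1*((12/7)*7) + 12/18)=266/15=17.73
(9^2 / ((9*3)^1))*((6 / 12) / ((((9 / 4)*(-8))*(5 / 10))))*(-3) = 1 / 2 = 0.50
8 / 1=8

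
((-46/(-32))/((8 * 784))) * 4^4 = 0.06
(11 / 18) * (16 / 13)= 88 / 117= 0.75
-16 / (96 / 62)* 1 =-31 / 3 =-10.33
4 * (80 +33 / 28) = 2273 / 7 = 324.71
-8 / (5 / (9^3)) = -5832 / 5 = -1166.40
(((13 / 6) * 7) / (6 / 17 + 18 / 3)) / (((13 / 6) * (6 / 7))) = 833 / 648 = 1.29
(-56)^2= 3136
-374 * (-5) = 1870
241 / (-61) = -241 / 61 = -3.95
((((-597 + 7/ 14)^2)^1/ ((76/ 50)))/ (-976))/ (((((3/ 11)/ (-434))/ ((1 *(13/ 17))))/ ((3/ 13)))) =67353.63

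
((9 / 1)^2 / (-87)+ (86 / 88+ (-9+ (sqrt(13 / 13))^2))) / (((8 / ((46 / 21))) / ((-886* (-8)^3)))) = -2206040768 / 2233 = -987926.90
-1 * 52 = -52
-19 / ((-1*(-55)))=-19 / 55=-0.35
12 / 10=6 / 5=1.20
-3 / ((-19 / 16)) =2.53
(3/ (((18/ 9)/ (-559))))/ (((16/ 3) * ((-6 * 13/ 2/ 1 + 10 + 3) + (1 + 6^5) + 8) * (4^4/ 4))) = -0.00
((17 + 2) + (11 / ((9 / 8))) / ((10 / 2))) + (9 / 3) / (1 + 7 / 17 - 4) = 19.80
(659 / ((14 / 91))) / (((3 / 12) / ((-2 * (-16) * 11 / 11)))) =548288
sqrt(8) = 2 * sqrt(2) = 2.83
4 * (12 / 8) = 6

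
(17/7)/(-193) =-17/1351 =-0.01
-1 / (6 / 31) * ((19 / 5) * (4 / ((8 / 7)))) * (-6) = 4123 / 10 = 412.30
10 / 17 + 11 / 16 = 347 / 272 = 1.28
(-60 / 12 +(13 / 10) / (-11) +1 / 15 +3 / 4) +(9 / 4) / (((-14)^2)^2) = -109061539 / 25354560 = -4.30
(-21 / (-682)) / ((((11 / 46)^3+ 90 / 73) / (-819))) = -61103988036 / 3020374423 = -20.23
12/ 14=6/ 7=0.86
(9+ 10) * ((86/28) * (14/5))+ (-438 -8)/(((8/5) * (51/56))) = -36383/255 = -142.68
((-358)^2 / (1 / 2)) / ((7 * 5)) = 256328 / 35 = 7323.66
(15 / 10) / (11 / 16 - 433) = -24 / 6917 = -0.00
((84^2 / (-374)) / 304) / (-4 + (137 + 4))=-441 / 973522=-0.00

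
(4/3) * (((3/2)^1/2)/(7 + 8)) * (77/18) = 77/270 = 0.29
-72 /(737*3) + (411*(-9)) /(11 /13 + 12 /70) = -1240415277 /341231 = -3635.12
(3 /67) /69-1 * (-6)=9247 /1541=6.00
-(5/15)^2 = -1/9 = -0.11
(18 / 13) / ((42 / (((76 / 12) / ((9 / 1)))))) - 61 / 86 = -48325 / 70434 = -0.69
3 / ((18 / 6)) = 1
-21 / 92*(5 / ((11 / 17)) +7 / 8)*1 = -1.96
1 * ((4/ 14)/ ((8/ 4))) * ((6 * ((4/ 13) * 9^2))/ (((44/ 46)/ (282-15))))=5969052/ 1001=5963.09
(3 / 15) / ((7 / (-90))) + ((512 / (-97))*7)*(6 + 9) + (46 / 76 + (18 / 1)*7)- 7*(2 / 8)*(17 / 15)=-432.18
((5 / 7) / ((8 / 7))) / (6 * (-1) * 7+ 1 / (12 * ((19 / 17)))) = -285 / 19118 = -0.01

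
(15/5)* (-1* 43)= -129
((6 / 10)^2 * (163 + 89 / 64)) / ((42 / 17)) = 76653 / 3200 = 23.95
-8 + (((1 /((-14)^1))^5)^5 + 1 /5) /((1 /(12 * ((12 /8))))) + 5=67498193708772559671772839891 /112496989514620932786288066560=0.60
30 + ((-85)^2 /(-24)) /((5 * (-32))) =24485 /768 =31.88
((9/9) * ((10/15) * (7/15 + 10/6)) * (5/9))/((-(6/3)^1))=-32/81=-0.40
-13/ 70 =-0.19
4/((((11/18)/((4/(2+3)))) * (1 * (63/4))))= 128/385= 0.33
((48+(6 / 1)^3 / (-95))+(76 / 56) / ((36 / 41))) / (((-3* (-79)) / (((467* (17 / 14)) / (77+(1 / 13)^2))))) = 3036757917271 / 2067480041760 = 1.47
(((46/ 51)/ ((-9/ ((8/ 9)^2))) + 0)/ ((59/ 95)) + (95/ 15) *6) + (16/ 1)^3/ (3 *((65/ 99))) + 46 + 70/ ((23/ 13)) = 7224281226634/ 3279373695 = 2202.95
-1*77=-77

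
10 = 10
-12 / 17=-0.71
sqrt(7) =2.65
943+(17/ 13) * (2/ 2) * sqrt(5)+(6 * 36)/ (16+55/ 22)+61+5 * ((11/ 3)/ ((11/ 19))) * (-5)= 17 * sqrt(5)/ 13+95165/ 111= 860.27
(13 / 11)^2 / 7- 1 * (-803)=680310 / 847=803.20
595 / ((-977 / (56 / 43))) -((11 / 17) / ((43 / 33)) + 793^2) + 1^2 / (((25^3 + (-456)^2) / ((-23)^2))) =-100404978605377171 / 159664359907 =-628850.29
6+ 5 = 11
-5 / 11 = -0.45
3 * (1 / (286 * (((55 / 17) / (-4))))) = -102 / 7865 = -0.01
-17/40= -0.42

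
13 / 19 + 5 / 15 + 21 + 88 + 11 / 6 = 12751 / 114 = 111.85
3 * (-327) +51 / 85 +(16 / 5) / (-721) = -3534358 / 3605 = -980.40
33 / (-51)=-11 / 17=-0.65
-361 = -361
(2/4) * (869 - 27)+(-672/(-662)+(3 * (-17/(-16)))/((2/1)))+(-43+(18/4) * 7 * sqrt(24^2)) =12038961/10592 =1136.61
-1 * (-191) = 191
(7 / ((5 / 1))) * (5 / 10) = 7 / 10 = 0.70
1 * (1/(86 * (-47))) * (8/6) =-2/6063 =-0.00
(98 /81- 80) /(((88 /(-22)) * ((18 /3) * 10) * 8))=3191 /77760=0.04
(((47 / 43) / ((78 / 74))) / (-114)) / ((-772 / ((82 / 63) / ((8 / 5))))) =356495 / 37192532832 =0.00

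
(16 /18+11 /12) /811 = 65 /29196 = 0.00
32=32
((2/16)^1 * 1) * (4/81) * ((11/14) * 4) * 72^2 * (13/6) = 4576/21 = 217.90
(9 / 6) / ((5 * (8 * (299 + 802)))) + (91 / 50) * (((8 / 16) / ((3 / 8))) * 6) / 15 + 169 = 374275483 / 2202000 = 169.97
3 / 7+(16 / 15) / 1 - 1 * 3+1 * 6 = 472 / 105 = 4.50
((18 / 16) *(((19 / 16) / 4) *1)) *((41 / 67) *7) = 49077 / 34304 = 1.43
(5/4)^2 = 25/16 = 1.56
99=99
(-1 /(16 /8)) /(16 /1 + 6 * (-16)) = 1 /160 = 0.01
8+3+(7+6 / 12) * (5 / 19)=493 / 38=12.97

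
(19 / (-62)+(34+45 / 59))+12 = 169937 / 3658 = 46.46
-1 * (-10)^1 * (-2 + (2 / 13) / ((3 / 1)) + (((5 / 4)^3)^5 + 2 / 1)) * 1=5961665152615 / 20937965568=284.73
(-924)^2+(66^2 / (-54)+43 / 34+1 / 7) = 609539473 / 714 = 853696.74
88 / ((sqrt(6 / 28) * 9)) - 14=-14 +88 * sqrt(42) / 27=7.12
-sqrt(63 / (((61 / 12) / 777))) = -126*sqrt(2257) / 61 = -98.13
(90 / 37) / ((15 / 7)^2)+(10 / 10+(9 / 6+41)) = 16291 / 370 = 44.03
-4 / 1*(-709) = 2836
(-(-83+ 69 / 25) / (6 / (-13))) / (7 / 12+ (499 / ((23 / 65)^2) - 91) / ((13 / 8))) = -0.07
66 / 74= 33 / 37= 0.89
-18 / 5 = -3.60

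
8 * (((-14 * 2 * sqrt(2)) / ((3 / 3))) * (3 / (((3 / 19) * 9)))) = -668.77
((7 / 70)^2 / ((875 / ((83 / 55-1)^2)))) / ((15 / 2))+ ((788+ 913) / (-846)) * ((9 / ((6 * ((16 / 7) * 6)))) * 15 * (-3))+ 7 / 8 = 10.77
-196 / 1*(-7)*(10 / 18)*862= 5913320 / 9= 657035.56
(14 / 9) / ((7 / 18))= 4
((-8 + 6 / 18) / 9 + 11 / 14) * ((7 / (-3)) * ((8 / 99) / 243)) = 100 / 1948617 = 0.00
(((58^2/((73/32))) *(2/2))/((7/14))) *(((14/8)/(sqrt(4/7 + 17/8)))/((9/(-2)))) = -1507072 *sqrt(2114)/99207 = -698.46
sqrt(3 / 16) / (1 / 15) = 6.50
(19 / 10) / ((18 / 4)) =19 / 45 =0.42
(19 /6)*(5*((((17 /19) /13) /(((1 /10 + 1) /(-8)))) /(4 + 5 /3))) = -200 /143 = -1.40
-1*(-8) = 8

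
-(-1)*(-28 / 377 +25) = 9397 / 377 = 24.93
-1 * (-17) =17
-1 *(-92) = 92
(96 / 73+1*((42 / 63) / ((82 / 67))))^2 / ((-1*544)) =-278856601 / 43858607904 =-0.01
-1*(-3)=3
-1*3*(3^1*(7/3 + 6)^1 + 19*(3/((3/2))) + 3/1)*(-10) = 1980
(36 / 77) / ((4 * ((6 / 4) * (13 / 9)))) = 54 / 1001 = 0.05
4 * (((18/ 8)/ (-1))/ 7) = -1.29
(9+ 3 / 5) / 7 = 48 / 35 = 1.37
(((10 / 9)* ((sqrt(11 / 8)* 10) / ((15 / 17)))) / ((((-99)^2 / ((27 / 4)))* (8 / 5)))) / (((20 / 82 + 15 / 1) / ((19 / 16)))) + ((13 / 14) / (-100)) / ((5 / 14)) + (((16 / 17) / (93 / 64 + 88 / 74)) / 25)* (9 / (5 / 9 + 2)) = 13243* sqrt(22) / 125452800 + 29574229 / 1223243500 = 0.02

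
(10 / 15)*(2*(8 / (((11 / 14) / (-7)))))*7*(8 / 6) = -87808 / 99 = -886.95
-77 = -77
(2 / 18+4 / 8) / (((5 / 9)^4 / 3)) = 24057 / 1250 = 19.25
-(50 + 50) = -100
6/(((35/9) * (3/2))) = 36/35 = 1.03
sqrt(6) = 2.45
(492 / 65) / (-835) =-492 / 54275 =-0.01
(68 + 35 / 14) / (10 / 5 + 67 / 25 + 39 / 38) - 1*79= -120428 / 1807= -66.65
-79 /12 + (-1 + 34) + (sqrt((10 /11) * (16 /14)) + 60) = 4 * sqrt(385) /77 + 1037 /12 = 87.44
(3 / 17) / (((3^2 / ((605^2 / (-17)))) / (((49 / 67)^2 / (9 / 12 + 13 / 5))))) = -17576520500 / 260761521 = -67.40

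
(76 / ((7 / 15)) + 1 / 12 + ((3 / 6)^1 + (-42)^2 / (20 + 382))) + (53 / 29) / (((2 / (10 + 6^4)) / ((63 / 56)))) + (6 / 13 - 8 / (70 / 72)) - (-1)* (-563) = 19937123117 / 21217560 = 939.65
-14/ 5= -2.80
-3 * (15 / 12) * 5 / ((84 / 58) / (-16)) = 1450 / 7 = 207.14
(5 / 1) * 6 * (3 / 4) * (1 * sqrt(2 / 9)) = 15 * sqrt(2) / 2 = 10.61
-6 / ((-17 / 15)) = 90 / 17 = 5.29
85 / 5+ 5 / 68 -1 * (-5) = 1501 / 68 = 22.07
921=921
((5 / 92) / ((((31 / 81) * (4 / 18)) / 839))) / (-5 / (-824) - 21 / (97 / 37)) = -30554026605 / 456151019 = -66.98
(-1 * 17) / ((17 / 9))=-9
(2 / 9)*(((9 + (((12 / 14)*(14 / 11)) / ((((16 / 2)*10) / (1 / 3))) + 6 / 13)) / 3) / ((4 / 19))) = 514387 / 154440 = 3.33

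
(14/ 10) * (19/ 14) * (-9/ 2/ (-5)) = 171/ 100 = 1.71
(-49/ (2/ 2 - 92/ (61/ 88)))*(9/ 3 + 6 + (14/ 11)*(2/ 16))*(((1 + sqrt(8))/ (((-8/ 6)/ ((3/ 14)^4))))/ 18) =-663741*sqrt(2)/ 1108701440 - 663741/ 2217402880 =-0.00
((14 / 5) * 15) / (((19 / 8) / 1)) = 336 / 19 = 17.68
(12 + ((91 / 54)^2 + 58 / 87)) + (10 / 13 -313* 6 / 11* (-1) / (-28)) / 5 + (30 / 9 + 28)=668055439 / 14594580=45.77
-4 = -4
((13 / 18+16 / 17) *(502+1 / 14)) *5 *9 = 17888805 / 476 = 37581.52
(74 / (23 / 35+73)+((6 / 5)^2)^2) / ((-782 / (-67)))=166154573 / 629998750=0.26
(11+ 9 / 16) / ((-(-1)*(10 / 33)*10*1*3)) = 407 / 320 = 1.27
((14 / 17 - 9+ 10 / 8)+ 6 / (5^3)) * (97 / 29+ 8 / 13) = -87291231 / 3204500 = -27.24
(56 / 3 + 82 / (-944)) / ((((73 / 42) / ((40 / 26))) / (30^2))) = 828733500 / 55991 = 14801.19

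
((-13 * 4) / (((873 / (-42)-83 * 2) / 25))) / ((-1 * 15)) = -728 / 1569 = -0.46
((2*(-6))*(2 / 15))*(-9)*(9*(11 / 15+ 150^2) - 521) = 72714816 / 25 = 2908592.64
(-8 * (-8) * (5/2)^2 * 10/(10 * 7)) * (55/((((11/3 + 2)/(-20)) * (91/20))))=-26400000/10829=-2437.90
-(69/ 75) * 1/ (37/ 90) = -414/ 185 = -2.24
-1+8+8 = 15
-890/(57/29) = -25810/57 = -452.81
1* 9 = 9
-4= -4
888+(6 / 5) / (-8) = 17757 / 20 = 887.85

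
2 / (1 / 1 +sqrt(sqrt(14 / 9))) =2 / (1 +14^(1 / 4) *sqrt(3) / 3) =0.94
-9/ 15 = -3/ 5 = -0.60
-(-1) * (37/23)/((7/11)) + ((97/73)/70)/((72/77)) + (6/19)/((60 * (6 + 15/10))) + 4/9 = 2406407509/803905200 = 2.99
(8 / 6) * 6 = 8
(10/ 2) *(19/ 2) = 95/ 2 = 47.50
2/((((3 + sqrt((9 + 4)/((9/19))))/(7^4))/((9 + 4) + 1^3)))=-907578/83 + 100842 *sqrt(247)/83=8159.98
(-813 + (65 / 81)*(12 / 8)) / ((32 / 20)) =-219185 / 432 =-507.37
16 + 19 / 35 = 579 / 35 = 16.54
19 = 19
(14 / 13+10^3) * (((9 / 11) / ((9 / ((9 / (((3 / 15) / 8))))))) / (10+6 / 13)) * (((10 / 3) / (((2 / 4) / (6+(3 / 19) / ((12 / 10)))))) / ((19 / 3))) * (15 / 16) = 5116942125 / 270028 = 18949.67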